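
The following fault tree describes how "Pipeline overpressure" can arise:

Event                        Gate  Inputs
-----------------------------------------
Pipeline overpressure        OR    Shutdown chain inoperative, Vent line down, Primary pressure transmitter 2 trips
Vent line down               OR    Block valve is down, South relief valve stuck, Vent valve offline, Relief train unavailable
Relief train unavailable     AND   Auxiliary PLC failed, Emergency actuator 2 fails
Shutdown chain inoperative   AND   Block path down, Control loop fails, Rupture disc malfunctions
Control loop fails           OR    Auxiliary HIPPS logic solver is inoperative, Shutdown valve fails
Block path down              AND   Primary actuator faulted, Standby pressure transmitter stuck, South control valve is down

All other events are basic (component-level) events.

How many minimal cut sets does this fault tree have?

7

Block path down [AND]: one cut set from each child combined → 1 × 1 × 1 = 1 cut set(s).
Control loop fails [OR]: union of children's cut sets → 2 cut set(s).
Shutdown chain inoperative [AND]: one cut set from each child combined → 1 × 2 × 1 = 2 cut set(s).
Relief train unavailable [AND]: one cut set from each child combined → 1 × 1 = 1 cut set(s).
Vent line down [OR]: union of children's cut sets → 4 cut set(s).
Pipeline overpressure [OR]: union of children's cut sets → 7 cut set(s).
Minimal cut sets: {Auxiliary HIPPS logic solver is inoperative, Primary actuator faulted, Rupture disc malfunctions, South control valve is down, Standby pressure transmitter stuck}; {Primary actuator faulted, Rupture disc malfunctions, Shutdown valve fails, South control valve is down, Standby pressure transmitter stuck}; {Block valve is down}; {South relief valve stuck}; {Vent valve offline}; {Auxiliary PLC failed, Emergency actuator 2 fails}; {Primary pressure transmitter 2 trips}.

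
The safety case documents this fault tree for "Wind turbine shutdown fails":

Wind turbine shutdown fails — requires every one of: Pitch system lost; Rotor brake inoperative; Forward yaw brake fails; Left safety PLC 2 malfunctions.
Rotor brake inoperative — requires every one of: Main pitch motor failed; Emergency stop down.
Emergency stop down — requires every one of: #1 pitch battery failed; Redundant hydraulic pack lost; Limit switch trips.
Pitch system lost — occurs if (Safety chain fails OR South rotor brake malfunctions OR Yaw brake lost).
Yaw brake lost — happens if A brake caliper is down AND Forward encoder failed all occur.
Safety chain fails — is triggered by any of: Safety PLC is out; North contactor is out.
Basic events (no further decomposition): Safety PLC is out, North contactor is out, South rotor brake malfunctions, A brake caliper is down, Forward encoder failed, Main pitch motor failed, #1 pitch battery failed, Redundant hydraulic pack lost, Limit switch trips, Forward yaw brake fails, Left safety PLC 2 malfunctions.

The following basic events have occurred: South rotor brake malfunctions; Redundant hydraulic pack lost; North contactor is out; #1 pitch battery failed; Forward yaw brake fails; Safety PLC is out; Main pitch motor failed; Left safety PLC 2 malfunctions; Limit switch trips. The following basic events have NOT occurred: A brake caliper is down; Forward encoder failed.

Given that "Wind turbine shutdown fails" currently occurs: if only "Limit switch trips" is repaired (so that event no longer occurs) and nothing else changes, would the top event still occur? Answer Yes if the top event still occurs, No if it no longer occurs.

Counterfactual: set "Limit switch trips" to not occurred.
Safety chain fails [OR]: Safety PLC is out=occurs, North contactor is out=occurs → at least one input occurs → occurs.
Yaw brake lost [AND]: A brake caliper is down=not, Forward encoder failed=not → not all inputs occur → does not occur.
Pitch system lost [OR]: Safety chain fails=occurs, South rotor brake malfunctions=occurs, Yaw brake lost=not → at least one input occurs → occurs.
Emergency stop down [AND]: #1 pitch battery failed=occurs, Redundant hydraulic pack lost=occurs, Limit switch trips=not → not all inputs occur → does not occur.
Rotor brake inoperative [AND]: Main pitch motor failed=occurs, Emergency stop down=not → not all inputs occur → does not occur.
Wind turbine shutdown fails [AND]: Pitch system lost=occurs, Rotor brake inoperative=not, Forward yaw brake fails=occurs, Left safety PLC 2 malfunctions=occurs → not all inputs occur → does not occur.

No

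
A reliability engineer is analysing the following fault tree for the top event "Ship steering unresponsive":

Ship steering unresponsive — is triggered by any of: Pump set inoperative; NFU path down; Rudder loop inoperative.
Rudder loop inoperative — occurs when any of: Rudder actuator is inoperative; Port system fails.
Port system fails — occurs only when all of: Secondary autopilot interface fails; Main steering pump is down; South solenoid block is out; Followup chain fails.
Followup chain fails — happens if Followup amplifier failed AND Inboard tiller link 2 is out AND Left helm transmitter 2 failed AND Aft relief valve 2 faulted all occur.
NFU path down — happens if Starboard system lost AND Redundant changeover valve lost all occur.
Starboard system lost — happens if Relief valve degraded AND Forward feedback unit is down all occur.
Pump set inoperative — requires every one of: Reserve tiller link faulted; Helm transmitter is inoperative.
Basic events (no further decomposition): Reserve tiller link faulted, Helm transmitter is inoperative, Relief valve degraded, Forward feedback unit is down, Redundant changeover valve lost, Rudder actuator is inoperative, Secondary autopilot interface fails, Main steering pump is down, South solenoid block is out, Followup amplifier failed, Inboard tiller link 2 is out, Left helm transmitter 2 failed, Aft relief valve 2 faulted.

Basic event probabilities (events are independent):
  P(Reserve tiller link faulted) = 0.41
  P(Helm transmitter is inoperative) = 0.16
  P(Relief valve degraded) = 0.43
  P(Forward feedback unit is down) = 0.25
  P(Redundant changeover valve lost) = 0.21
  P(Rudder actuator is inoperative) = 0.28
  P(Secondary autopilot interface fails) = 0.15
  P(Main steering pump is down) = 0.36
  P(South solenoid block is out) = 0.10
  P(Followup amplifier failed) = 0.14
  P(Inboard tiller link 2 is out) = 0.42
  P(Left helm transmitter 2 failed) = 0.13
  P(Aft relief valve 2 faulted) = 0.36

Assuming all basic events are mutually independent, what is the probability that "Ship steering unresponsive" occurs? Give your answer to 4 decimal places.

0.3424

P(Pump set inoperative) [AND] = 0.41 × 0.16 = 0.065600
P(Starboard system lost) [AND] = 0.43 × 0.25 = 0.107500
P(NFU path down) [AND] = 0.107500 × 0.21 = 0.022575
P(Followup chain fails) [AND] = 0.14 × 0.42 × 0.13 × 0.36 = 0.002752
P(Port system fails) [AND] = 0.15 × 0.36 × 0.10 × 0.002752 = 0.000015
P(Rudder loop inoperative) [OR] = 1 − (1−0.28) × (1−0.000015) = 0.280011
P(Ship steering unresponsive) [OR] = 1 − (1−0.065600) × (1−0.022575) × (1−0.280011) = 0.342430
Rounded to 4 decimal places: P(Ship steering unresponsive) ≈ 0.3424.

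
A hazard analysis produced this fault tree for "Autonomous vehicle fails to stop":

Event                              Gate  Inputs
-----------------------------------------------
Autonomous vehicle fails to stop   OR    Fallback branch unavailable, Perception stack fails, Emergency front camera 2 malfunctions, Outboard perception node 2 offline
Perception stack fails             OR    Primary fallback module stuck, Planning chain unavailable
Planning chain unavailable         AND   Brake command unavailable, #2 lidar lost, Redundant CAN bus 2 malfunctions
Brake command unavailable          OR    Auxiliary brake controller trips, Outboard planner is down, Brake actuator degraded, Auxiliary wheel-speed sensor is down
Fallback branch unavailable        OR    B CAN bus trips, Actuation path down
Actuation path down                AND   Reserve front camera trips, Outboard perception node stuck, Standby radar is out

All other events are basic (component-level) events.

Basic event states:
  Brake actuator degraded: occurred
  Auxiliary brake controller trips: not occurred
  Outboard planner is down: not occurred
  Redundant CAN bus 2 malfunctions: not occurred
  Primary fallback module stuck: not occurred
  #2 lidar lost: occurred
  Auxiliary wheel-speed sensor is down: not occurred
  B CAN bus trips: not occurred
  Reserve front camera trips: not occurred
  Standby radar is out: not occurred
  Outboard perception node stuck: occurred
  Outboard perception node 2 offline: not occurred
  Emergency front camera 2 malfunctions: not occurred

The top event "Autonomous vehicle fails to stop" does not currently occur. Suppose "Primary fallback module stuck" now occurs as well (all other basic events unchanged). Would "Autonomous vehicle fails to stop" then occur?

Counterfactual: set "Primary fallback module stuck" to occurred.
Actuation path down [AND]: Reserve front camera trips=not, Outboard perception node stuck=occurs, Standby radar is out=not → not all inputs occur → does not occur.
Fallback branch unavailable [OR]: B CAN bus trips=not, Actuation path down=not → no input occurs → does not occur.
Brake command unavailable [OR]: Auxiliary brake controller trips=not, Outboard planner is down=not, Brake actuator degraded=occurs, Auxiliary wheel-speed sensor is down=not → at least one input occurs → occurs.
Planning chain unavailable [AND]: Brake command unavailable=occurs, #2 lidar lost=occurs, Redundant CAN bus 2 malfunctions=not → not all inputs occur → does not occur.
Perception stack fails [OR]: Primary fallback module stuck=occurs, Planning chain unavailable=not → at least one input occurs → occurs.
Autonomous vehicle fails to stop [OR]: Fallback branch unavailable=not, Perception stack fails=occurs, Emergency front camera 2 malfunctions=not, Outboard perception node 2 offline=not → at least one input occurs → occurs.

Yes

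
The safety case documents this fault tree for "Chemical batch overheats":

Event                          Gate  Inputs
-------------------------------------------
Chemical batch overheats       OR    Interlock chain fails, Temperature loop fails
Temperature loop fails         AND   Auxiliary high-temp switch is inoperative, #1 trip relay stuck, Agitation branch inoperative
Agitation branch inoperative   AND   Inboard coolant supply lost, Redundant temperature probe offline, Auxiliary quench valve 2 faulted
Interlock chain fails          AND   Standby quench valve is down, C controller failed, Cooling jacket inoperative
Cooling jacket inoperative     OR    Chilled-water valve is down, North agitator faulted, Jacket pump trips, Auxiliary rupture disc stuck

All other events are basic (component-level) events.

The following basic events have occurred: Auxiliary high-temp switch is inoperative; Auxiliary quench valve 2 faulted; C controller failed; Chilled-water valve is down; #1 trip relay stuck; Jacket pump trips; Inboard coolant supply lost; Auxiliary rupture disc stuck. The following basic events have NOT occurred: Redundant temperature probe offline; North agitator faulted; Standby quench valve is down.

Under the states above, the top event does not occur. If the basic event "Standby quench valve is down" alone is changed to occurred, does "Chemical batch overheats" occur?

Counterfactual: set "Standby quench valve is down" to occurred.
Cooling jacket inoperative [OR]: Chilled-water valve is down=occurs, North agitator faulted=not, Jacket pump trips=occurs, Auxiliary rupture disc stuck=occurs → at least one input occurs → occurs.
Interlock chain fails [AND]: Standby quench valve is down=occurs, C controller failed=occurs, Cooling jacket inoperative=occurs → all inputs occur → occurs.
Agitation branch inoperative [AND]: Inboard coolant supply lost=occurs, Redundant temperature probe offline=not, Auxiliary quench valve 2 faulted=occurs → not all inputs occur → does not occur.
Temperature loop fails [AND]: Auxiliary high-temp switch is inoperative=occurs, #1 trip relay stuck=occurs, Agitation branch inoperative=not → not all inputs occur → does not occur.
Chemical batch overheats [OR]: Interlock chain fails=occurs, Temperature loop fails=not → at least one input occurs → occurs.

Yes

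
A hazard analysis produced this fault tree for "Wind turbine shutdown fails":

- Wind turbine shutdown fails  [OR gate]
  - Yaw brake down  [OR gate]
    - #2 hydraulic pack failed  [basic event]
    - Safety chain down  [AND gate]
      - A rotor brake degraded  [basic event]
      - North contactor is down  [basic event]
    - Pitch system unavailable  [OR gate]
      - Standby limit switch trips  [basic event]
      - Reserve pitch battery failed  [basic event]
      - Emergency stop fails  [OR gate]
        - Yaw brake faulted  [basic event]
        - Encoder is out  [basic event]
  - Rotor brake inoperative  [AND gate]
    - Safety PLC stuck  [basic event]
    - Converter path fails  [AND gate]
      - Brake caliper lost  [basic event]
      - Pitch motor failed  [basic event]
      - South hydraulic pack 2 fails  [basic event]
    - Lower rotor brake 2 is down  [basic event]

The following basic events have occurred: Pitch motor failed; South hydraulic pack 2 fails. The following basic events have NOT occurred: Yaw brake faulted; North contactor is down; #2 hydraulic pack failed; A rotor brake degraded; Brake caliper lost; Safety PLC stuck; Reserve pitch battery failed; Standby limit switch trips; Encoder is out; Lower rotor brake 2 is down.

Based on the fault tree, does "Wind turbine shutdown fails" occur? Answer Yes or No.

Safety chain down [AND]: A rotor brake degraded=not, North contactor is down=not → not all inputs occur → does not occur.
Emergency stop fails [OR]: Yaw brake faulted=not, Encoder is out=not → no input occurs → does not occur.
Pitch system unavailable [OR]: Standby limit switch trips=not, Reserve pitch battery failed=not, Emergency stop fails=not → no input occurs → does not occur.
Yaw brake down [OR]: #2 hydraulic pack failed=not, Safety chain down=not, Pitch system unavailable=not → no input occurs → does not occur.
Converter path fails [AND]: Brake caliper lost=not, Pitch motor failed=occurs, South hydraulic pack 2 fails=occurs → not all inputs occur → does not occur.
Rotor brake inoperative [AND]: Safety PLC stuck=not, Converter path fails=not, Lower rotor brake 2 is down=not → not all inputs occur → does not occur.
Wind turbine shutdown fails [OR]: Yaw brake down=not, Rotor brake inoperative=not → no input occurs → does not occur.

No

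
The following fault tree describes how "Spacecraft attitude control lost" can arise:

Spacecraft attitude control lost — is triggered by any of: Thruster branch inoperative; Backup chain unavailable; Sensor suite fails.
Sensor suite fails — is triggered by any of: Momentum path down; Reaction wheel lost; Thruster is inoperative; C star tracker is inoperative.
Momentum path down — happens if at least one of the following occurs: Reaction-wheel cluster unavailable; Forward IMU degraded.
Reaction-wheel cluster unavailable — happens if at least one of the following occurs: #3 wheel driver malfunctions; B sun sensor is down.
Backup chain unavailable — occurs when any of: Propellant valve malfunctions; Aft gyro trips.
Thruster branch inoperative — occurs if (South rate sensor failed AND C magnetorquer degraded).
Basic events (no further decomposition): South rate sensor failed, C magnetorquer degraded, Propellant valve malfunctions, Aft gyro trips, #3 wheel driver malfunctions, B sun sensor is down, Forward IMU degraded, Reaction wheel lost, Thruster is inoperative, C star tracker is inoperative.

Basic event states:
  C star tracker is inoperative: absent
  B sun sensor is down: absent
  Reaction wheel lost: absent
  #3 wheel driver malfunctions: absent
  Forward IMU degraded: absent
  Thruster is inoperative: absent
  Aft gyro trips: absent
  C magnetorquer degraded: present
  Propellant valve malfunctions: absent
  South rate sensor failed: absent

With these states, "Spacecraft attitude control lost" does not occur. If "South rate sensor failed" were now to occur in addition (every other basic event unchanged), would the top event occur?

Counterfactual: set "South rate sensor failed" to occurred.
Thruster branch inoperative [AND]: South rate sensor failed=occurs, C magnetorquer degraded=occurs → all inputs occur → occurs.
Backup chain unavailable [OR]: Propellant valve malfunctions=not, Aft gyro trips=not → no input occurs → does not occur.
Reaction-wheel cluster unavailable [OR]: #3 wheel driver malfunctions=not, B sun sensor is down=not → no input occurs → does not occur.
Momentum path down [OR]: Reaction-wheel cluster unavailable=not, Forward IMU degraded=not → no input occurs → does not occur.
Sensor suite fails [OR]: Momentum path down=not, Reaction wheel lost=not, Thruster is inoperative=not, C star tracker is inoperative=not → no input occurs → does not occur.
Spacecraft attitude control lost [OR]: Thruster branch inoperative=occurs, Backup chain unavailable=not, Sensor suite fails=not → at least one input occurs → occurs.

Yes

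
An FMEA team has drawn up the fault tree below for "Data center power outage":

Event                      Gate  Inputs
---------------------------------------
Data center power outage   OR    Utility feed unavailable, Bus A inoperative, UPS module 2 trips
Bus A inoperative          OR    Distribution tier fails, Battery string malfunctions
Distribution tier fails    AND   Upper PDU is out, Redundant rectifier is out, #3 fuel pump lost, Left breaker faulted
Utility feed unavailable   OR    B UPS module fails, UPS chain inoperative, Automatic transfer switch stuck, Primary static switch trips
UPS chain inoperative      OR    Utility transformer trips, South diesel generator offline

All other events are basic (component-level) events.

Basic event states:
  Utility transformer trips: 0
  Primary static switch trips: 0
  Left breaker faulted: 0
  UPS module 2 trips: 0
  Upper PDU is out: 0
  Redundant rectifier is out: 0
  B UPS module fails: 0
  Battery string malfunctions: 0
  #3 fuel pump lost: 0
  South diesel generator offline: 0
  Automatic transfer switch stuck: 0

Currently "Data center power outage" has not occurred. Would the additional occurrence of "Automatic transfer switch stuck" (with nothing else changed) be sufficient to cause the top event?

Yes

Counterfactual: set "Automatic transfer switch stuck" to occurred.
UPS chain inoperative [OR]: Utility transformer trips=not, South diesel generator offline=not → no input occurs → does not occur.
Utility feed unavailable [OR]: B UPS module fails=not, UPS chain inoperative=not, Automatic transfer switch stuck=occurs, Primary static switch trips=not → at least one input occurs → occurs.
Distribution tier fails [AND]: Upper PDU is out=not, Redundant rectifier is out=not, #3 fuel pump lost=not, Left breaker faulted=not → not all inputs occur → does not occur.
Bus A inoperative [OR]: Distribution tier fails=not, Battery string malfunctions=not → no input occurs → does not occur.
Data center power outage [OR]: Utility feed unavailable=occurs, Bus A inoperative=not, UPS module 2 trips=not → at least one input occurs → occurs.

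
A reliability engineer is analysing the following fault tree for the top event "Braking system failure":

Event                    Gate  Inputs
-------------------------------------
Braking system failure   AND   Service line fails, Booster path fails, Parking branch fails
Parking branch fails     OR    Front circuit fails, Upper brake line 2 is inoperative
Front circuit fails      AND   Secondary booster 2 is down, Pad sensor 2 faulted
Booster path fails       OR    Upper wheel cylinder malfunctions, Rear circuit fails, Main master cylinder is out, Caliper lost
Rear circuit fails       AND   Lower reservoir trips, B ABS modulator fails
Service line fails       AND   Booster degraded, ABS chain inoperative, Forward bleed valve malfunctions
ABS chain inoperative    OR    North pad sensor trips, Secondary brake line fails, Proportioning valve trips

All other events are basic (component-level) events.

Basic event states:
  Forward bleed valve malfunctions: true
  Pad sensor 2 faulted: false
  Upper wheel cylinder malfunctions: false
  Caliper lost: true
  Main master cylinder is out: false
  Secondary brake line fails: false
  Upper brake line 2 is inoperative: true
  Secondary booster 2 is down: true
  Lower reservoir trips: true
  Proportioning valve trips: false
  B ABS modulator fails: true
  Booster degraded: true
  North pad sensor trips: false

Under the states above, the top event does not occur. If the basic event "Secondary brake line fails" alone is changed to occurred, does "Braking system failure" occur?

Counterfactual: set "Secondary brake line fails" to occurred.
ABS chain inoperative [OR]: North pad sensor trips=not, Secondary brake line fails=occurs, Proportioning valve trips=not → at least one input occurs → occurs.
Service line fails [AND]: Booster degraded=occurs, ABS chain inoperative=occurs, Forward bleed valve malfunctions=occurs → all inputs occur → occurs.
Rear circuit fails [AND]: Lower reservoir trips=occurs, B ABS modulator fails=occurs → all inputs occur → occurs.
Booster path fails [OR]: Upper wheel cylinder malfunctions=not, Rear circuit fails=occurs, Main master cylinder is out=not, Caliper lost=occurs → at least one input occurs → occurs.
Front circuit fails [AND]: Secondary booster 2 is down=occurs, Pad sensor 2 faulted=not → not all inputs occur → does not occur.
Parking branch fails [OR]: Front circuit fails=not, Upper brake line 2 is inoperative=occurs → at least one input occurs → occurs.
Braking system failure [AND]: Service line fails=occurs, Booster path fails=occurs, Parking branch fails=occurs → all inputs occur → occurs.

Yes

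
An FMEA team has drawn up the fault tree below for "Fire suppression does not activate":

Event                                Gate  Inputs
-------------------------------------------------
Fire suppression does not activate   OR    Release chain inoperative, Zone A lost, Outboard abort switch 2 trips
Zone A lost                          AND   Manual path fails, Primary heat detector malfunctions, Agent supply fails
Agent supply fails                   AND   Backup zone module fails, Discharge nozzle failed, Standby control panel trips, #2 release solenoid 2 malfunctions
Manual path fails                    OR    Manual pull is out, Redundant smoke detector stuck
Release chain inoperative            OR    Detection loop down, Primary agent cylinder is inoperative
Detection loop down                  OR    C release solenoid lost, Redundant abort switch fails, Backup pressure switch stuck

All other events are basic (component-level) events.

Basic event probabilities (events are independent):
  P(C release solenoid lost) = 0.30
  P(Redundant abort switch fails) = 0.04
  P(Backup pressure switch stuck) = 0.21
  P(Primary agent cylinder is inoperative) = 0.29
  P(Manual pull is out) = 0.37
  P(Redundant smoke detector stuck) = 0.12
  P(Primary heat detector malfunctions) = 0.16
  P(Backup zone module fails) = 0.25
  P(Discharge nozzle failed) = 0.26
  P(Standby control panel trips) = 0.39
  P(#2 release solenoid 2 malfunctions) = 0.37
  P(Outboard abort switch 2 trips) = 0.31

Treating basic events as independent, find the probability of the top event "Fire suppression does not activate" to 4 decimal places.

0.7401

P(Detection loop down) [OR] = 1 − (1−0.30) × (1−0.04) × (1−0.21) = 0.469120
P(Release chain inoperative) [OR] = 1 − (1−0.469120) × (1−0.29) = 0.623075
P(Manual path fails) [OR] = 1 − (1−0.37) × (1−0.12) = 0.445600
P(Agent supply fails) [AND] = 0.25 × 0.26 × 0.39 × 0.37 = 0.009380
P(Zone A lost) [AND] = 0.445600 × 0.16 × 0.009380 = 0.000669
P(Fire suppression does not activate) [OR] = 1 − (1−0.623075) × (1−0.000669) × (1−0.31) = 0.740096
Rounded to 4 decimal places: P(Fire suppression does not activate) ≈ 0.7401.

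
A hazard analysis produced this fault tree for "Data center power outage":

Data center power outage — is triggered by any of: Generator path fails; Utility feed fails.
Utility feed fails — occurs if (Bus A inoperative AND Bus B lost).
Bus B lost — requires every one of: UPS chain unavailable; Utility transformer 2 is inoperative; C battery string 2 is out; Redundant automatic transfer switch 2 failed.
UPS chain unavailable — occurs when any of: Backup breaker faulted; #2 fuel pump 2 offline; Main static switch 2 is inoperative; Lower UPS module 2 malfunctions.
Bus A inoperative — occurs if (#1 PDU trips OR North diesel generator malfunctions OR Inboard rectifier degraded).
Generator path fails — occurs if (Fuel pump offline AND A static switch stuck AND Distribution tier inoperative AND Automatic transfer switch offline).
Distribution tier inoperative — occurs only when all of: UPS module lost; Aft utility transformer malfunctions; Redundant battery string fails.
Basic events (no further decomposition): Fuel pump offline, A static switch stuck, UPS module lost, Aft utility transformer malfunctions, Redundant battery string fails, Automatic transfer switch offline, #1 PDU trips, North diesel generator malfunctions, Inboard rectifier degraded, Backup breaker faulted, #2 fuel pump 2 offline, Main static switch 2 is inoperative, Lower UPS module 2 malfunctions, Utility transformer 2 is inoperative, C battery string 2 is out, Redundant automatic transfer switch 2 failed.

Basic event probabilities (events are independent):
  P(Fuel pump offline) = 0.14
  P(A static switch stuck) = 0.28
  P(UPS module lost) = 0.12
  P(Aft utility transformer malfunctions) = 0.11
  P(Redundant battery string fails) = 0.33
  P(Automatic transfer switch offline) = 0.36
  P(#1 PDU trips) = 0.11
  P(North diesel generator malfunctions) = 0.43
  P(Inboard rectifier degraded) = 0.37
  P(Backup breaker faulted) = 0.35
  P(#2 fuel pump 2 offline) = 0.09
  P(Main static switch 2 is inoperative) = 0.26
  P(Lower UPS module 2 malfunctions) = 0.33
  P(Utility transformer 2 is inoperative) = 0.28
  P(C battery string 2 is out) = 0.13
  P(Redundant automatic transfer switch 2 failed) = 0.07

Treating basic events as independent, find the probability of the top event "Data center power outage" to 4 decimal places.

0.0013

P(Distribution tier inoperative) [AND] = 0.12 × 0.11 × 0.33 = 0.004356
P(Generator path fails) [AND] = 0.14 × 0.28 × 0.004356 × 0.36 = 0.000061
P(Bus A inoperative) [OR] = 1 − (1−0.11) × (1−0.43) × (1−0.37) = 0.680401
P(UPS chain unavailable) [OR] = 1 − (1−0.35) × (1−0.09) × (1−0.26) × (1−0.33) = 0.706734
P(Bus B lost) [AND] = 0.706734 × 0.28 × 0.13 × 0.07 = 0.001801
P(Utility feed fails) [AND] = 0.680401 × 0.001801 = 0.001225
P(Data center power outage) [OR] = 1 − (1−0.000061) × (1−0.001225) = 0.001286
Rounded to 4 decimal places: P(Data center power outage) ≈ 0.0013.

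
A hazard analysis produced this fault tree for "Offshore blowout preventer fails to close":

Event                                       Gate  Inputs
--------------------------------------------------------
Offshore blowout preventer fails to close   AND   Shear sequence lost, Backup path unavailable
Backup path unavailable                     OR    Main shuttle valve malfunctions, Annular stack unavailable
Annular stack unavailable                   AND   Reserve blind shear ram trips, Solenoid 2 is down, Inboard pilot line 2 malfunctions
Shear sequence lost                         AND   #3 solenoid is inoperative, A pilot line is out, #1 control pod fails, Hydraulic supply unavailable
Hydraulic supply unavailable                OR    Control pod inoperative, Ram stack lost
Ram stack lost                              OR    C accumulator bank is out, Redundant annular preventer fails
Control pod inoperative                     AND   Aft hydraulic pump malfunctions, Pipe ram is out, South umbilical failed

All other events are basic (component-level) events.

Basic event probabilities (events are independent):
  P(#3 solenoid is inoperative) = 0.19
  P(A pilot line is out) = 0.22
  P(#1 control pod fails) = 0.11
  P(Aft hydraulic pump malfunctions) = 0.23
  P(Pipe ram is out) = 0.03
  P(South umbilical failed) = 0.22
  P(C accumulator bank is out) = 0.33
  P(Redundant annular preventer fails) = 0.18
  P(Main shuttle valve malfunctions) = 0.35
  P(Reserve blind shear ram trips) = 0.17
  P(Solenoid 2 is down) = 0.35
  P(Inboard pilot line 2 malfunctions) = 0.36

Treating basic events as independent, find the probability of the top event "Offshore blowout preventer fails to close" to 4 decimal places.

P(Control pod inoperative) [AND] = 0.23 × 0.03 × 0.22 = 0.001518
P(Ram stack lost) [OR] = 1 − (1−0.33) × (1−0.18) = 0.450600
P(Hydraulic supply unavailable) [OR] = 1 − (1−0.001518) × (1−0.450600) = 0.451434
P(Shear sequence lost) [AND] = 0.19 × 0.22 × 0.11 × 0.451434 = 0.002076
P(Annular stack unavailable) [AND] = 0.17 × 0.35 × 0.36 = 0.021420
P(Backup path unavailable) [OR] = 1 − (1−0.35) × (1−0.021420) = 0.363923
P(Offshore blowout preventer fails to close) [AND] = 0.002076 × 0.363923 = 0.000756
Rounded to 4 decimal places: P(Offshore blowout preventer fails to close) ≈ 0.0008.

0.0008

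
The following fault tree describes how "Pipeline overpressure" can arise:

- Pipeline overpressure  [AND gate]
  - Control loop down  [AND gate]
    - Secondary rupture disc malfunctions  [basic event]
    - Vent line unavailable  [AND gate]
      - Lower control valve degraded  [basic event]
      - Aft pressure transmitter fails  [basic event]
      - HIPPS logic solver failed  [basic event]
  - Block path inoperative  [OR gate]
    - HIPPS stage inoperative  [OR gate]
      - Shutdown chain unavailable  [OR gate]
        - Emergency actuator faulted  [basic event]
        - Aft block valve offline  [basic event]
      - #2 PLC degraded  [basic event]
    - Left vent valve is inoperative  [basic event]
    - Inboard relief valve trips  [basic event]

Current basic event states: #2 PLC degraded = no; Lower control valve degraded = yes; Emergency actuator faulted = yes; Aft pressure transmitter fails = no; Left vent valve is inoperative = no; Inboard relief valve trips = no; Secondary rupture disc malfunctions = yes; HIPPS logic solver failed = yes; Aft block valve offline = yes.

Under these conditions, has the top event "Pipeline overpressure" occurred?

No

Vent line unavailable [AND]: Lower control valve degraded=occurs, Aft pressure transmitter fails=not, HIPPS logic solver failed=occurs → not all inputs occur → does not occur.
Control loop down [AND]: Secondary rupture disc malfunctions=occurs, Vent line unavailable=not → not all inputs occur → does not occur.
Shutdown chain unavailable [OR]: Emergency actuator faulted=occurs, Aft block valve offline=occurs → at least one input occurs → occurs.
HIPPS stage inoperative [OR]: Shutdown chain unavailable=occurs, #2 PLC degraded=not → at least one input occurs → occurs.
Block path inoperative [OR]: HIPPS stage inoperative=occurs, Left vent valve is inoperative=not, Inboard relief valve trips=not → at least one input occurs → occurs.
Pipeline overpressure [AND]: Control loop down=not, Block path inoperative=occurs → not all inputs occur → does not occur.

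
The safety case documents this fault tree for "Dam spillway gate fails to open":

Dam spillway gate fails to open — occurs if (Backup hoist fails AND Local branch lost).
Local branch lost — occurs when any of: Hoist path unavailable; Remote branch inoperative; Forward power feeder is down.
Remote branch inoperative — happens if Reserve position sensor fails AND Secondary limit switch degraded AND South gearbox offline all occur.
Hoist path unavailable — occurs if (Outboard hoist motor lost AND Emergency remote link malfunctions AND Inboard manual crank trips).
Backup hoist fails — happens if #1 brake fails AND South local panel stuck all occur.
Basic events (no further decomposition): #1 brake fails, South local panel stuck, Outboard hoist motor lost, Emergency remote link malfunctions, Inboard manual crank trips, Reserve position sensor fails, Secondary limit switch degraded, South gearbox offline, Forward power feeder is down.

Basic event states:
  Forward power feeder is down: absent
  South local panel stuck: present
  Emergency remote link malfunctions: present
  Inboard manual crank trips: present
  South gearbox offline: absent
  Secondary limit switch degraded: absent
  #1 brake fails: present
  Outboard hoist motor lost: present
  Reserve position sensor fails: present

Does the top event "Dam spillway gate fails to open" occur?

Yes

Backup hoist fails [AND]: #1 brake fails=occurs, South local panel stuck=occurs → all inputs occur → occurs.
Hoist path unavailable [AND]: Outboard hoist motor lost=occurs, Emergency remote link malfunctions=occurs, Inboard manual crank trips=occurs → all inputs occur → occurs.
Remote branch inoperative [AND]: Reserve position sensor fails=occurs, Secondary limit switch degraded=not, South gearbox offline=not → not all inputs occur → does not occur.
Local branch lost [OR]: Hoist path unavailable=occurs, Remote branch inoperative=not, Forward power feeder is down=not → at least one input occurs → occurs.
Dam spillway gate fails to open [AND]: Backup hoist fails=occurs, Local branch lost=occurs → all inputs occur → occurs.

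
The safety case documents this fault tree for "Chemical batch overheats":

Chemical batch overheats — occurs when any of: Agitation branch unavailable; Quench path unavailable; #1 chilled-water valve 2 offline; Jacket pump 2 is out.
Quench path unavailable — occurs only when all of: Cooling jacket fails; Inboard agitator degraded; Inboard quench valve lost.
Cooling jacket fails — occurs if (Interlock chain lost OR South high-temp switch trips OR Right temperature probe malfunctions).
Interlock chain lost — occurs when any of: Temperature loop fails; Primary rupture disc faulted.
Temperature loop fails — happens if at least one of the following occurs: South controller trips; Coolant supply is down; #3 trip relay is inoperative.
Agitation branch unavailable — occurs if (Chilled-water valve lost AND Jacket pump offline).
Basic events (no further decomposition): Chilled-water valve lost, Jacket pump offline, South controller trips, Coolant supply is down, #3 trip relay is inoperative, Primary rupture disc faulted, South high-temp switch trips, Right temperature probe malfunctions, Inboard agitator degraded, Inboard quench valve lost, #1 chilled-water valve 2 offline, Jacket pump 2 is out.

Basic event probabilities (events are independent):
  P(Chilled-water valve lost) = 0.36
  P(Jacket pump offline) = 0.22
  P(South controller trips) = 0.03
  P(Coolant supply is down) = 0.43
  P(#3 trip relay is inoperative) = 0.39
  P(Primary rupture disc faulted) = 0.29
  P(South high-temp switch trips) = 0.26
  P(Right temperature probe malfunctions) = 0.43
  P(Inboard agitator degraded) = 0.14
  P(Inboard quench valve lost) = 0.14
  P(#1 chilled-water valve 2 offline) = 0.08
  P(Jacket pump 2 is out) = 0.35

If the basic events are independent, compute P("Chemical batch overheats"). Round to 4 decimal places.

0.4591

P(Agitation branch unavailable) [AND] = 0.36 × 0.22 = 0.079200
P(Temperature loop fails) [OR] = 1 − (1−0.03) × (1−0.43) × (1−0.39) = 0.662731
P(Interlock chain lost) [OR] = 1 − (1−0.662731) × (1−0.29) = 0.760539
P(Cooling jacket fails) [OR] = 1 − (1−0.760539) × (1−0.26) × (1−0.43) = 0.898995
P(Quench path unavailable) [AND] = 0.898995 × 0.14 × 0.14 = 0.017620
P(Chemical batch overheats) [OR] = 1 − (1−0.079200) × (1−0.017620) × (1−0.08) × (1−0.35) = 0.459064
Rounded to 4 decimal places: P(Chemical batch overheats) ≈ 0.4591.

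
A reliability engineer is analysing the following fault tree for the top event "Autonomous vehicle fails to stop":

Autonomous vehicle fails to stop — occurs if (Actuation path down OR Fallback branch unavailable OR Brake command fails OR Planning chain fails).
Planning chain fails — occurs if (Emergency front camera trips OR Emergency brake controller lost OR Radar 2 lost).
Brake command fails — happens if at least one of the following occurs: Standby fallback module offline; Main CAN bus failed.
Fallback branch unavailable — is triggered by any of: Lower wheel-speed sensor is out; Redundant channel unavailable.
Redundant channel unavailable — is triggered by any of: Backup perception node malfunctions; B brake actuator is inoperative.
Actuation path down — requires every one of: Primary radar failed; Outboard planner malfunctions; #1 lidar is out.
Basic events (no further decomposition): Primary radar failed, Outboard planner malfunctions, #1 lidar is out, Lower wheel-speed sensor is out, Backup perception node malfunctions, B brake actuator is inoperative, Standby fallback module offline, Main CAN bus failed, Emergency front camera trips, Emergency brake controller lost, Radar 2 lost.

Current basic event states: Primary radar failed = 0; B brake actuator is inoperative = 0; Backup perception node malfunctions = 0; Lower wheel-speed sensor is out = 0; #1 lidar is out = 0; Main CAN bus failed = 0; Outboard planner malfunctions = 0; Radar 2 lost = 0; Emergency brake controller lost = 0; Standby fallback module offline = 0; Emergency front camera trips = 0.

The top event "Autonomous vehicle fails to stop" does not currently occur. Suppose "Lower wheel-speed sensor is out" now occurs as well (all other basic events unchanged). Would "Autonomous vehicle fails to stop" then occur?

Yes

Counterfactual: set "Lower wheel-speed sensor is out" to occurred.
Actuation path down [AND]: Primary radar failed=not, Outboard planner malfunctions=not, #1 lidar is out=not → not all inputs occur → does not occur.
Redundant channel unavailable [OR]: Backup perception node malfunctions=not, B brake actuator is inoperative=not → no input occurs → does not occur.
Fallback branch unavailable [OR]: Lower wheel-speed sensor is out=occurs, Redundant channel unavailable=not → at least one input occurs → occurs.
Brake command fails [OR]: Standby fallback module offline=not, Main CAN bus failed=not → no input occurs → does not occur.
Planning chain fails [OR]: Emergency front camera trips=not, Emergency brake controller lost=not, Radar 2 lost=not → no input occurs → does not occur.
Autonomous vehicle fails to stop [OR]: Actuation path down=not, Fallback branch unavailable=occurs, Brake command fails=not, Planning chain fails=not → at least one input occurs → occurs.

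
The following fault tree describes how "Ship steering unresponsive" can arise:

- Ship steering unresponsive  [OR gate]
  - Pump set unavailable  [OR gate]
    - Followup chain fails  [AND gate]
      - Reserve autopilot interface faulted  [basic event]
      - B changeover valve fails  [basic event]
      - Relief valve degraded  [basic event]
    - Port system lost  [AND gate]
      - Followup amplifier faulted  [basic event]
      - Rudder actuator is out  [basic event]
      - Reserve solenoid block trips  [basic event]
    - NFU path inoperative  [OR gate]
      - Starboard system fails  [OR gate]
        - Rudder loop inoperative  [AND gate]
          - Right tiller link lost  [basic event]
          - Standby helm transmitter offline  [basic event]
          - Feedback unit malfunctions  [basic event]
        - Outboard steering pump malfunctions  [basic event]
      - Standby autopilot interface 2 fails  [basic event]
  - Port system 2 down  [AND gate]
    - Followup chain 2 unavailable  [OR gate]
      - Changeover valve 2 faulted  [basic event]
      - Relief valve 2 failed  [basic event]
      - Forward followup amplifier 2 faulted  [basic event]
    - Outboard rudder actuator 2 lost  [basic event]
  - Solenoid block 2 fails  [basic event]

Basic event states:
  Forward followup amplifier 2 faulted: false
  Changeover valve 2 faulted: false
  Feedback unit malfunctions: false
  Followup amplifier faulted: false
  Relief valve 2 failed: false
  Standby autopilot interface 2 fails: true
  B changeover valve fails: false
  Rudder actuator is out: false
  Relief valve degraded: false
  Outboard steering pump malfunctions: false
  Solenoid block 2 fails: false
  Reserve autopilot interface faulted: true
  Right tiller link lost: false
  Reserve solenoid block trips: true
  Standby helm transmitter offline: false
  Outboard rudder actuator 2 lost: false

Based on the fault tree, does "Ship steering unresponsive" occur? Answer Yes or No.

Yes

Followup chain fails [AND]: Reserve autopilot interface faulted=occurs, B changeover valve fails=not, Relief valve degraded=not → not all inputs occur → does not occur.
Port system lost [AND]: Followup amplifier faulted=not, Rudder actuator is out=not, Reserve solenoid block trips=occurs → not all inputs occur → does not occur.
Rudder loop inoperative [AND]: Right tiller link lost=not, Standby helm transmitter offline=not, Feedback unit malfunctions=not → not all inputs occur → does not occur.
Starboard system fails [OR]: Rudder loop inoperative=not, Outboard steering pump malfunctions=not → no input occurs → does not occur.
NFU path inoperative [OR]: Starboard system fails=not, Standby autopilot interface 2 fails=occurs → at least one input occurs → occurs.
Pump set unavailable [OR]: Followup chain fails=not, Port system lost=not, NFU path inoperative=occurs → at least one input occurs → occurs.
Followup chain 2 unavailable [OR]: Changeover valve 2 faulted=not, Relief valve 2 failed=not, Forward followup amplifier 2 faulted=not → no input occurs → does not occur.
Port system 2 down [AND]: Followup chain 2 unavailable=not, Outboard rudder actuator 2 lost=not → not all inputs occur → does not occur.
Ship steering unresponsive [OR]: Pump set unavailable=occurs, Port system 2 down=not, Solenoid block 2 fails=not → at least one input occurs → occurs.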